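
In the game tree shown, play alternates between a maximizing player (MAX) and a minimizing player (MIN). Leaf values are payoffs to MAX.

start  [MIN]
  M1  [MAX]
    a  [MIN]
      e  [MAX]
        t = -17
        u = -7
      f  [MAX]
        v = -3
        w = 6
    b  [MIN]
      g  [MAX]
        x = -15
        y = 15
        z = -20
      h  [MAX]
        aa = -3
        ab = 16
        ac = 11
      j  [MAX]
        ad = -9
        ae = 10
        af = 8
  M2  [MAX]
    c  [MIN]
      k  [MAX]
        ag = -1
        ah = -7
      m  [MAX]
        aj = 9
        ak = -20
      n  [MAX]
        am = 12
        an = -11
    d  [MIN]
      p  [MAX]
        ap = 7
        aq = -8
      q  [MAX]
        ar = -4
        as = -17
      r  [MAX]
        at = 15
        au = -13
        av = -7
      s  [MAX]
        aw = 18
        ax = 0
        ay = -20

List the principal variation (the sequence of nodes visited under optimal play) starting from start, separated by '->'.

start -> M2 -> c -> k -> ag

e (MAX): max(-17, -7) = -7
f (MAX): max(-3, 6) = 6
a (MIN): min(-7, 6) = -7
g (MAX): max(-15, 15, -20) = 15
h (MAX): max(-3, 16, 11) = 16
j (MAX): max(-9, 10, 8) = 10
b (MIN): min(15, 16, 10) = 10
M1 (MAX): max(-7, 10) = 10
k (MAX): max(-1, -7) = -1
m (MAX): max(9, -20) = 9
n (MAX): max(12, -11) = 12
c (MIN): min(-1, 9, 12) = -1
p (MAX): max(7, -8) = 7
q (MAX): max(-4, -17) = -4
r (MAX): max(15, -13, -7) = 15
s (MAX): max(18, 0, -20) = 18
d (MIN): min(7, -4, 15, 18) = -4
M2 (MAX): max(-1, -4) = -1
start (MIN): min(10, -1) = -1
At start, MIN picks M2 (lowest: -1).
At M2, MAX picks c (highest: -1).
At c, MIN picks k (lowest: -1).
At k, MAX picks ag (highest: -1).
Terminal value -1.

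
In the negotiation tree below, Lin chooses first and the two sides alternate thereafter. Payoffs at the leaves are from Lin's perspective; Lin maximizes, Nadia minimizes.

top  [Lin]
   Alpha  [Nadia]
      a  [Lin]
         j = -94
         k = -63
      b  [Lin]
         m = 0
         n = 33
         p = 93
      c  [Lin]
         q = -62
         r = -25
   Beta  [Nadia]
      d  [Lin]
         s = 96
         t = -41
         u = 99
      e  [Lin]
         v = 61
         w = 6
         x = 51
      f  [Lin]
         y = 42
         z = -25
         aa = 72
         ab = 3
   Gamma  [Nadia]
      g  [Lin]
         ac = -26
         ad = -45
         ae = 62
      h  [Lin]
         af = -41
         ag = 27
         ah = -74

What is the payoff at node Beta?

d (Lin): max(96, -41, 99) = 99
e (Lin): max(61, 6, 51) = 61
f (Lin): max(42, -25, 72, 3) = 72
Beta (Nadia): min(99, 61, 72) = 61

61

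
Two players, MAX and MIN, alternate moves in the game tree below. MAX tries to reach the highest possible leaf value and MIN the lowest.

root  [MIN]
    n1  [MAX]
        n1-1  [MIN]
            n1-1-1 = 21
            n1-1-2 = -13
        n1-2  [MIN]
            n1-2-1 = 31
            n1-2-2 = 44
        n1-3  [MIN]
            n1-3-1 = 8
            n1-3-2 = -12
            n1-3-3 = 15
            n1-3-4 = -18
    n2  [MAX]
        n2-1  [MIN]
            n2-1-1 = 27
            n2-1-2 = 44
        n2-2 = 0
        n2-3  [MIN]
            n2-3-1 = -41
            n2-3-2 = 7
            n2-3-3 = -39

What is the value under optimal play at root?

n1-1 (MIN): min(21, -13) = -13
n1-2 (MIN): min(31, 44) = 31
n1-3 (MIN): min(8, -12, 15, -18) = -18
n1 (MAX): max(-13, 31, -18) = 31
n2-1 (MIN): min(27, 44) = 27
n2-3 (MIN): min(-41, 7, -39) = -41
n2 (MAX): max(27, 0, -41) = 27
root (MIN): min(31, 27) = 27

27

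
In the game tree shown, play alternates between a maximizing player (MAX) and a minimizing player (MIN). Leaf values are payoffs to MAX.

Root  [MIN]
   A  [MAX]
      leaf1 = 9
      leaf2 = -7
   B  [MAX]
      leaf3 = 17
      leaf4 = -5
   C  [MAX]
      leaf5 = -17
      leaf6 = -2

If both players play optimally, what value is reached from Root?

A (MAX): max(9, -7) = 9
B (MAX): max(17, -5) = 17
C (MAX): max(-17, -2) = -2
Root (MIN): min(9, 17, -2) = -2

-2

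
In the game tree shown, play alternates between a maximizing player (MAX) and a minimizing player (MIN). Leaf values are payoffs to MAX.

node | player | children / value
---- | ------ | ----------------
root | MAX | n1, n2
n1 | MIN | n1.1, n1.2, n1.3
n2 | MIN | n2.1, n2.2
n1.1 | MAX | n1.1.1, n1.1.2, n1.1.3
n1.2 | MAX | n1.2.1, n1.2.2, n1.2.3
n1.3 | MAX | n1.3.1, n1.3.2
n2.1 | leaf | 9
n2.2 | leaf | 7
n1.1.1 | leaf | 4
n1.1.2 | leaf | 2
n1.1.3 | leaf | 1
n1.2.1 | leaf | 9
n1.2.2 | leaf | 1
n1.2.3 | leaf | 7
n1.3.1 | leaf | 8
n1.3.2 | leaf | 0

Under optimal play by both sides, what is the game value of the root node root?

7

n1.1 (MAX): max(4, 2, 1) = 4
n1.2 (MAX): max(9, 1, 7) = 9
n1.3 (MAX): max(8, 0) = 8
n1 (MIN): min(4, 9, 8) = 4
n2 (MIN): min(9, 7) = 7
root (MAX): max(4, 7) = 7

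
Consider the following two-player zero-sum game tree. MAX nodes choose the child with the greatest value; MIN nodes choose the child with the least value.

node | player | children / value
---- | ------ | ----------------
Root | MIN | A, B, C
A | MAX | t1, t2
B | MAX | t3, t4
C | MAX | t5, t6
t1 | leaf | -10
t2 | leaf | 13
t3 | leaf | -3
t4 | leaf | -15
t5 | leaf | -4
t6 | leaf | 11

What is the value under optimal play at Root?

A (MAX): max(-10, 13) = 13
B (MAX): max(-3, -15) = -3
C (MAX): max(-4, 11) = 11
Root (MIN): min(13, -3, 11) = -3

-3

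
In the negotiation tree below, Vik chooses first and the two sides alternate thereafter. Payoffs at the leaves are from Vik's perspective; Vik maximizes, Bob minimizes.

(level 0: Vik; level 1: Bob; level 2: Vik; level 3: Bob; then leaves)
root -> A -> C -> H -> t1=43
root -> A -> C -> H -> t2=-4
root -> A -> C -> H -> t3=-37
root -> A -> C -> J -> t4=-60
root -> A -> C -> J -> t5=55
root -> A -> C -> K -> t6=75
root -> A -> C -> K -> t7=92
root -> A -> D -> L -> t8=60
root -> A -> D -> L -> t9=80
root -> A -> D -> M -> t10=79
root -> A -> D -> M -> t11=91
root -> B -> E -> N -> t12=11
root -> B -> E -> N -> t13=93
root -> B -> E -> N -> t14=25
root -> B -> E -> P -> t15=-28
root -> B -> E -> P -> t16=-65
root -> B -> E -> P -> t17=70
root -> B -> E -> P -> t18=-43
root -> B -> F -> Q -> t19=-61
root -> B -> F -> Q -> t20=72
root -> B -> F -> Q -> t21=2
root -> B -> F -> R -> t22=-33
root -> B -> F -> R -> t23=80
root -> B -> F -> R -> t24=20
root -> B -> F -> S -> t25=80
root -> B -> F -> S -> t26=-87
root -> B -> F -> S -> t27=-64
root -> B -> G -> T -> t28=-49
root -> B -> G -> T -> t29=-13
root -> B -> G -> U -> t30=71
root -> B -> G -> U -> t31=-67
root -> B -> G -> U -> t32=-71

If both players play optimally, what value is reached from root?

75

H (Bob): min(43, -4, -37) = -37
J (Bob): min(-60, 55) = -60
K (Bob): min(75, 92) = 75
C (Vik): max(-37, -60, 75) = 75
L (Bob): min(60, 80) = 60
M (Bob): min(79, 91) = 79
D (Vik): max(60, 79) = 79
A (Bob): min(75, 79) = 75
N (Bob): min(11, 93, 25) = 11
P (Bob): min(-28, -65, 70, -43) = -65
E (Vik): max(11, -65) = 11
Q (Bob): min(-61, 72, 2) = -61
R (Bob): min(-33, 80, 20) = -33
S (Bob): min(80, -87, -64) = -87
F (Vik): max(-61, -33, -87) = -33
T (Bob): min(-49, -13) = -49
U (Bob): min(71, -67, -71) = -71
G (Vik): max(-49, -71) = -49
B (Bob): min(11, -33, -49) = -49
root (Vik): max(75, -49) = 75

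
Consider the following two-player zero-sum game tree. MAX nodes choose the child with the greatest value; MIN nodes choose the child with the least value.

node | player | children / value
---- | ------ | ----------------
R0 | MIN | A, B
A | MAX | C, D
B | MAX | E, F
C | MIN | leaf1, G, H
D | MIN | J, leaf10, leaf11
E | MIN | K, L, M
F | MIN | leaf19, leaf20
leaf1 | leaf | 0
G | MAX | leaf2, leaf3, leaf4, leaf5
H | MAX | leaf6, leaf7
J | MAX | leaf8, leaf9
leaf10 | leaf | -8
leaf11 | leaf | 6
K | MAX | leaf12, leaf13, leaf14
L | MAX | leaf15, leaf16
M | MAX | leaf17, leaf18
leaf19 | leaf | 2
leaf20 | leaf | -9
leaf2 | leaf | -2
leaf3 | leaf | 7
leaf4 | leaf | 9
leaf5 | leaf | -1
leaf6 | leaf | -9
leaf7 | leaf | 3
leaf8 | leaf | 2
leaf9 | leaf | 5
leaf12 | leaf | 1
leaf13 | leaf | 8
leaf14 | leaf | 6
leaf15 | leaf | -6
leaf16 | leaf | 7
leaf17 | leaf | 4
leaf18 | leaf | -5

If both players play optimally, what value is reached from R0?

G (MAX): max(-2, 7, 9, -1) = 9
H (MAX): max(-9, 3) = 3
C (MIN): min(0, 9, 3) = 0
J (MAX): max(2, 5) = 5
D (MIN): min(5, -8, 6) = -8
A (MAX): max(0, -8) = 0
K (MAX): max(1, 8, 6) = 8
L (MAX): max(-6, 7) = 7
M (MAX): max(4, -5) = 4
E (MIN): min(8, 7, 4) = 4
F (MIN): min(2, -9) = -9
B (MAX): max(4, -9) = 4
R0 (MIN): min(0, 4) = 0

0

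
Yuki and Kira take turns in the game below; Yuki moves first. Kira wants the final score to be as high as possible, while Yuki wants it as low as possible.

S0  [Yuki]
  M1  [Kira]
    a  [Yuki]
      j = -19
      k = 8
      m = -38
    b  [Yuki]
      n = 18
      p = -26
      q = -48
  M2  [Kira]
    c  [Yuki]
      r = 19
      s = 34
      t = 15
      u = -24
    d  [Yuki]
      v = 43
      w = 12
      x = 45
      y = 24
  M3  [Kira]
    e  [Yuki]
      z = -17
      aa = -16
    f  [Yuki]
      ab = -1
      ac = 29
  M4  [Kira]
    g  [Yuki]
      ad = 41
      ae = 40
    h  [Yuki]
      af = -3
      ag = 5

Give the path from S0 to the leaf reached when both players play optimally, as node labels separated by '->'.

S0 -> M1 -> a -> m

a (Yuki): min(-19, 8, -38) = -38
b (Yuki): min(18, -26, -48) = -48
M1 (Kira): max(-38, -48) = -38
c (Yuki): min(19, 34, 15, -24) = -24
d (Yuki): min(43, 12, 45, 24) = 12
M2 (Kira): max(-24, 12) = 12
e (Yuki): min(-17, -16) = -17
f (Yuki): min(-1, 29) = -1
M3 (Kira): max(-17, -1) = -1
g (Yuki): min(41, 40) = 40
h (Yuki): min(-3, 5) = -3
M4 (Kira): max(40, -3) = 40
S0 (Yuki): min(-38, 12, -1, 40) = -38
At S0, Yuki picks M1 (lowest: -38).
At M1, Kira picks a (highest: -38).
At a, Yuki picks m (lowest: -38).
Terminal value -38.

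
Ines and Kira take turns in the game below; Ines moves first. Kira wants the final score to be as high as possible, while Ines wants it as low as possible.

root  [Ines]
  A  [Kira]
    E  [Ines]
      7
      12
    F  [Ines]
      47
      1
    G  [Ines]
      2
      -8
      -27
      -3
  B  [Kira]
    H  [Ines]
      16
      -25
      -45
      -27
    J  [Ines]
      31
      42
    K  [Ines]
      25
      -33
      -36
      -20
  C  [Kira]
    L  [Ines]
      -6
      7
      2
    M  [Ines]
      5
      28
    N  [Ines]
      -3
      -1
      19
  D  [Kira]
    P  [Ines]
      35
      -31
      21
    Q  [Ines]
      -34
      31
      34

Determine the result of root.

-31

E (Ines): min(7, 12) = 7
F (Ines): min(47, 1) = 1
G (Ines): min(2, -8, -27, -3) = -27
A (Kira): max(7, 1, -27) = 7
H (Ines): min(16, -25, -45, -27) = -45
J (Ines): min(31, 42) = 31
K (Ines): min(25, -33, -36, -20) = -36
B (Kira): max(-45, 31, -36) = 31
L (Ines): min(-6, 7, 2) = -6
M (Ines): min(5, 28) = 5
N (Ines): min(-3, -1, 19) = -3
C (Kira): max(-6, 5, -3) = 5
P (Ines): min(35, -31, 21) = -31
Q (Ines): min(-34, 31, 34) = -34
D (Kira): max(-31, -34) = -31
root (Ines): min(7, 31, 5, -31) = -31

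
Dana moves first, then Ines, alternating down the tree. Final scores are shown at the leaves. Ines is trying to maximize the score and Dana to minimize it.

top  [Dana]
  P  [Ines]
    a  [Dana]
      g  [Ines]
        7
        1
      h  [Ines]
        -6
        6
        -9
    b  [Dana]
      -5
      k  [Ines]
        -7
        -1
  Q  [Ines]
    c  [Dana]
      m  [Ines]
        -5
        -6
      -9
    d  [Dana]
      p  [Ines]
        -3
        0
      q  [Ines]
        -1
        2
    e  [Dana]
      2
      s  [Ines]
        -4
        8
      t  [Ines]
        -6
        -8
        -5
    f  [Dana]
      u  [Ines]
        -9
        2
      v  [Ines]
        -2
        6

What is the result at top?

2

g (Ines): max(7, 1) = 7
h (Ines): max(-6, 6, -9) = 6
a (Dana): min(7, 6) = 6
k (Ines): max(-7, -1) = -1
b (Dana): min(-5, -1) = -5
P (Ines): max(6, -5) = 6
m (Ines): max(-5, -6) = -5
c (Dana): min(-5, -9) = -9
p (Ines): max(-3, 0) = 0
q (Ines): max(-1, 2) = 2
d (Dana): min(0, 2) = 0
s (Ines): max(-4, 8) = 8
t (Ines): max(-6, -8, -5) = -5
e (Dana): min(2, 8, -5) = -5
u (Ines): max(-9, 2) = 2
v (Ines): max(-2, 6) = 6
f (Dana): min(2, 6) = 2
Q (Ines): max(-9, 0, -5, 2) = 2
top (Dana): min(6, 2) = 2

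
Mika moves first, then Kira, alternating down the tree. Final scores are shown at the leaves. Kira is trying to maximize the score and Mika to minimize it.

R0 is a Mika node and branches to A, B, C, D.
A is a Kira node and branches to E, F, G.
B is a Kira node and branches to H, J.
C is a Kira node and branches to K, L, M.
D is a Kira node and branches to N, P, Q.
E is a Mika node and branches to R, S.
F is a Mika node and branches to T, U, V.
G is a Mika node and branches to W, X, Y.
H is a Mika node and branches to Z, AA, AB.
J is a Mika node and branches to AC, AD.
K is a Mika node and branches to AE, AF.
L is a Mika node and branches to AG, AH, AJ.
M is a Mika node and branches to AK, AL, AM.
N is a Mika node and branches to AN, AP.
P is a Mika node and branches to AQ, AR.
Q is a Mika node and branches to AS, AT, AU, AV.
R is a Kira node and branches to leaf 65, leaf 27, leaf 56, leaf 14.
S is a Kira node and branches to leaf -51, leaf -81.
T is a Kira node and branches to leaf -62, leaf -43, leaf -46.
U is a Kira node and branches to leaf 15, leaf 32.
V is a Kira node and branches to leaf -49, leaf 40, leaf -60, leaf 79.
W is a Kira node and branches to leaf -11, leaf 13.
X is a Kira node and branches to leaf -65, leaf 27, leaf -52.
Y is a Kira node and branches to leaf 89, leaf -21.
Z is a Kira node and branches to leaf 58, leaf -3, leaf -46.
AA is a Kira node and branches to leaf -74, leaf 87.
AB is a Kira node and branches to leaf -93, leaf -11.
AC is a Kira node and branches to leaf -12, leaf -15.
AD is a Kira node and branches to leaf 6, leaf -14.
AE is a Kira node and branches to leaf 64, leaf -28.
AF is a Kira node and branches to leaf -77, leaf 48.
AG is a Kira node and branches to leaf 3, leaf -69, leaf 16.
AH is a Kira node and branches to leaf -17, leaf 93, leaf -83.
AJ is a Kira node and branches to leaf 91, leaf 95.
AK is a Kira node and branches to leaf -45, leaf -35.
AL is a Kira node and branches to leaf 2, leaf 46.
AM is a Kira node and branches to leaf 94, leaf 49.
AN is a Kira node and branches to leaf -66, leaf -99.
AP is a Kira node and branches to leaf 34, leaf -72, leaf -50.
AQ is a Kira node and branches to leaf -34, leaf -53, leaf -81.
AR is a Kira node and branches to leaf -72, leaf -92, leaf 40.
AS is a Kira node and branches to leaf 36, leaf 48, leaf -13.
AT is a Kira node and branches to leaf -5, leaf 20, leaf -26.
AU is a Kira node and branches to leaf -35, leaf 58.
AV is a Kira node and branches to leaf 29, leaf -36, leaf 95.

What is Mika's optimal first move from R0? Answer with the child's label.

B

R (Kira): max(65, 27, 56, 14) = 65
S (Kira): max(-51, -81) = -51
E (Mika): min(65, -51) = -51
T (Kira): max(-62, -43, -46) = -43
U (Kira): max(15, 32) = 32
V (Kira): max(-49, 40, -60, 79) = 79
F (Mika): min(-43, 32, 79) = -43
W (Kira): max(-11, 13) = 13
X (Kira): max(-65, 27, -52) = 27
Y (Kira): max(89, -21) = 89
G (Mika): min(13, 27, 89) = 13
A (Kira): max(-51, -43, 13) = 13
Z (Kira): max(58, -3, -46) = 58
AA (Kira): max(-74, 87) = 87
AB (Kira): max(-93, -11) = -11
H (Mika): min(58, 87, -11) = -11
AC (Kira): max(-12, -15) = -12
AD (Kira): max(6, -14) = 6
J (Mika): min(-12, 6) = -12
B (Kira): max(-11, -12) = -11
AE (Kira): max(64, -28) = 64
AF (Kira): max(-77, 48) = 48
K (Mika): min(64, 48) = 48
AG (Kira): max(3, -69, 16) = 16
AH (Kira): max(-17, 93, -83) = 93
AJ (Kira): max(91, 95) = 95
L (Mika): min(16, 93, 95) = 16
AK (Kira): max(-45, -35) = -35
AL (Kira): max(2, 46) = 46
AM (Kira): max(94, 49) = 94
M (Mika): min(-35, 46, 94) = -35
C (Kira): max(48, 16, -35) = 48
AN (Kira): max(-66, -99) = -66
AP (Kira): max(34, -72, -50) = 34
N (Mika): min(-66, 34) = -66
AQ (Kira): max(-34, -53, -81) = -34
AR (Kira): max(-72, -92, 40) = 40
P (Mika): min(-34, 40) = -34
AS (Kira): max(36, 48, -13) = 48
AT (Kira): max(-5, 20, -26) = 20
AU (Kira): max(-35, 58) = 58
AV (Kira): max(29, -36, 95) = 95
Q (Mika): min(48, 20, 58, 95) = 20
D (Kira): max(-66, -34, 20) = 20
R0 (Mika): min(13, -11, 48, 20) = -11
Mika at R0 wants the lowest of {A=13, B=-11, C=48, D=20}, so chooses B.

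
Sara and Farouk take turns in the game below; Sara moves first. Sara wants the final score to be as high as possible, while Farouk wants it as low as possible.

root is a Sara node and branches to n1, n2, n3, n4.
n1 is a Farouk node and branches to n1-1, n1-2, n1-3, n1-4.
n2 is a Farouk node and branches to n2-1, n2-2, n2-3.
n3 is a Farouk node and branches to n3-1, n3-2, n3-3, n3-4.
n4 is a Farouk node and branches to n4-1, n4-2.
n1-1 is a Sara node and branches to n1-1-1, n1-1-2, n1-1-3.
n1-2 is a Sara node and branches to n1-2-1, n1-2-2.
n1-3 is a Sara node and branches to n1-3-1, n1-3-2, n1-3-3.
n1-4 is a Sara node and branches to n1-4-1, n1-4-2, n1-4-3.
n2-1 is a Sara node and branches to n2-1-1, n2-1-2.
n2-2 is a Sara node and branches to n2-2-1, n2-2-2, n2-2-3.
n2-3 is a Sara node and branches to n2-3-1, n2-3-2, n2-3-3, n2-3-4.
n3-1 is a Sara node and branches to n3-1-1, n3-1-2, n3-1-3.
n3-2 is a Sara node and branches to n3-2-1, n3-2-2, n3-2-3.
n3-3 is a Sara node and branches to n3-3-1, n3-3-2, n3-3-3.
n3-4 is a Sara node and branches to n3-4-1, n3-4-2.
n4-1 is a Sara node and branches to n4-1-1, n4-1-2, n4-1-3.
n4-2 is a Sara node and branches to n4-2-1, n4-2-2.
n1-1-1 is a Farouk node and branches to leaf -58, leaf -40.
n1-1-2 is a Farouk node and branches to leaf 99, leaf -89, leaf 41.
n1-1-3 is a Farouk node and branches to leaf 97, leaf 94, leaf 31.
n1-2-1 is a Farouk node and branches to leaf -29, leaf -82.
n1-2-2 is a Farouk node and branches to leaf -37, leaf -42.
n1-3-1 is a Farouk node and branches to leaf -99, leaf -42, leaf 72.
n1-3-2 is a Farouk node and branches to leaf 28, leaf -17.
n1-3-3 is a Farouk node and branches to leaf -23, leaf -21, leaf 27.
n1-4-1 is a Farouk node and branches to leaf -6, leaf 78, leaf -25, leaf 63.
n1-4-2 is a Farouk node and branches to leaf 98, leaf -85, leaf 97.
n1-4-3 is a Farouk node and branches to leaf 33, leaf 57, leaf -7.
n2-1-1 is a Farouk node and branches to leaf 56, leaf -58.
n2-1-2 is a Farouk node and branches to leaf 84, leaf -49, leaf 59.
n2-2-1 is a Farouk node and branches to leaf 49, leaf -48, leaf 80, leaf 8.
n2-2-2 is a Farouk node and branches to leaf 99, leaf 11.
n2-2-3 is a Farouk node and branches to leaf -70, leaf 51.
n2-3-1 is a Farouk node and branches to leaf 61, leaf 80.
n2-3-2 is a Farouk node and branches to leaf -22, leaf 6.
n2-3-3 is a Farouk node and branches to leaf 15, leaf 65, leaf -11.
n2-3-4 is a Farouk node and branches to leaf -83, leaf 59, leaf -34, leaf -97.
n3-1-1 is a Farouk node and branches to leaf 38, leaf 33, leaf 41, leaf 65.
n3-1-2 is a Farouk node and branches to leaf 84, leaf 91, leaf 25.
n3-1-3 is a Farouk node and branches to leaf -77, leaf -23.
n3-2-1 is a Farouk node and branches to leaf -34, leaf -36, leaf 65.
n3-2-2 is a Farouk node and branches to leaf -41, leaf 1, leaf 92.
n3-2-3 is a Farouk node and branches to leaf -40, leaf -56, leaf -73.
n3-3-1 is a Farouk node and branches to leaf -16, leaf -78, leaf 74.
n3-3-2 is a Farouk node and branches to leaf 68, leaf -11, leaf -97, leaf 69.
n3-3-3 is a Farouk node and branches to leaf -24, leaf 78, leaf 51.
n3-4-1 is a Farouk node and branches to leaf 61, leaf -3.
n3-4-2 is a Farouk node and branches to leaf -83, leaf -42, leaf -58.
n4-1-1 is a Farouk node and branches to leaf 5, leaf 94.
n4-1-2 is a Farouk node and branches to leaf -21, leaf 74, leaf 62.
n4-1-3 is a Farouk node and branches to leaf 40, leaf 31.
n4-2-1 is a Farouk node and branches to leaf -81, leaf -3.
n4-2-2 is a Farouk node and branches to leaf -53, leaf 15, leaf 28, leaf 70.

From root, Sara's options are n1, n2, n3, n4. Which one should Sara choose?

n1-1-1 (Farouk): min(-58, -40) = -58
n1-1-2 (Farouk): min(99, -89, 41) = -89
n1-1-3 (Farouk): min(97, 94, 31) = 31
n1-1 (Sara): max(-58, -89, 31) = 31
n1-2-1 (Farouk): min(-29, -82) = -82
n1-2-2 (Farouk): min(-37, -42) = -42
n1-2 (Sara): max(-82, -42) = -42
n1-3-1 (Farouk): min(-99, -42, 72) = -99
n1-3-2 (Farouk): min(28, -17) = -17
n1-3-3 (Farouk): min(-23, -21, 27) = -23
n1-3 (Sara): max(-99, -17, -23) = -17
n1-4-1 (Farouk): min(-6, 78, -25, 63) = -25
n1-4-2 (Farouk): min(98, -85, 97) = -85
n1-4-3 (Farouk): min(33, 57, -7) = -7
n1-4 (Sara): max(-25, -85, -7) = -7
n1 (Farouk): min(31, -42, -17, -7) = -42
n2-1-1 (Farouk): min(56, -58) = -58
n2-1-2 (Farouk): min(84, -49, 59) = -49
n2-1 (Sara): max(-58, -49) = -49
n2-2-1 (Farouk): min(49, -48, 80, 8) = -48
n2-2-2 (Farouk): min(99, 11) = 11
n2-2-3 (Farouk): min(-70, 51) = -70
n2-2 (Sara): max(-48, 11, -70) = 11
n2-3-1 (Farouk): min(61, 80) = 61
n2-3-2 (Farouk): min(-22, 6) = -22
n2-3-3 (Farouk): min(15, 65, -11) = -11
n2-3-4 (Farouk): min(-83, 59, -34, -97) = -97
n2-3 (Sara): max(61, -22, -11, -97) = 61
n2 (Farouk): min(-49, 11, 61) = -49
n3-1-1 (Farouk): min(38, 33, 41, 65) = 33
n3-1-2 (Farouk): min(84, 91, 25) = 25
n3-1-3 (Farouk): min(-77, -23) = -77
n3-1 (Sara): max(33, 25, -77) = 33
n3-2-1 (Farouk): min(-34, -36, 65) = -36
n3-2-2 (Farouk): min(-41, 1, 92) = -41
n3-2-3 (Farouk): min(-40, -56, -73) = -73
n3-2 (Sara): max(-36, -41, -73) = -36
n3-3-1 (Farouk): min(-16, -78, 74) = -78
n3-3-2 (Farouk): min(68, -11, -97, 69) = -97
n3-3-3 (Farouk): min(-24, 78, 51) = -24
n3-3 (Sara): max(-78, -97, -24) = -24
n3-4-1 (Farouk): min(61, -3) = -3
n3-4-2 (Farouk): min(-83, -42, -58) = -83
n3-4 (Sara): max(-3, -83) = -3
n3 (Farouk): min(33, -36, -24, -3) = -36
n4-1-1 (Farouk): min(5, 94) = 5
n4-1-2 (Farouk): min(-21, 74, 62) = -21
n4-1-3 (Farouk): min(40, 31) = 31
n4-1 (Sara): max(5, -21, 31) = 31
n4-2-1 (Farouk): min(-81, -3) = -81
n4-2-2 (Farouk): min(-53, 15, 28, 70) = -53
n4-2 (Sara): max(-81, -53) = -53
n4 (Farouk): min(31, -53) = -53
root (Sara): max(-42, -49, -36, -53) = -36
Sara at root wants the highest of {n1=-42, n2=-49, n3=-36, n4=-53}, so chooses n3.

n3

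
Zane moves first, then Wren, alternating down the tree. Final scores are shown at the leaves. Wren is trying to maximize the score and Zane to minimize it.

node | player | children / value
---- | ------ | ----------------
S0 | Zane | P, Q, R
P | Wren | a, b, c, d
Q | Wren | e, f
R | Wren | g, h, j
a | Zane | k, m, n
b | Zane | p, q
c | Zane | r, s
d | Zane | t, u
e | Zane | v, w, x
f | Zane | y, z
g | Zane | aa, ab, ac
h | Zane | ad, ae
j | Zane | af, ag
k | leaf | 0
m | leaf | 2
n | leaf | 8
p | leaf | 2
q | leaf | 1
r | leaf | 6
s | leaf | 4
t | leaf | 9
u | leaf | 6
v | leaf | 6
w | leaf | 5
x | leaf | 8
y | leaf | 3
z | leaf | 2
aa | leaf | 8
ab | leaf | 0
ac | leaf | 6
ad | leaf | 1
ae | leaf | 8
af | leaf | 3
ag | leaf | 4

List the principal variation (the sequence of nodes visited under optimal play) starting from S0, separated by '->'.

a (Zane): min(0, 2, 8) = 0
b (Zane): min(2, 1) = 1
c (Zane): min(6, 4) = 4
d (Zane): min(9, 6) = 6
P (Wren): max(0, 1, 4, 6) = 6
e (Zane): min(6, 5, 8) = 5
f (Zane): min(3, 2) = 2
Q (Wren): max(5, 2) = 5
g (Zane): min(8, 0, 6) = 0
h (Zane): min(1, 8) = 1
j (Zane): min(3, 4) = 3
R (Wren): max(0, 1, 3) = 3
S0 (Zane): min(6, 5, 3) = 3
At S0, Zane picks R (lowest: 3).
At R, Wren picks j (highest: 3).
At j, Zane picks af (lowest: 3).
Terminal value 3.

S0 -> R -> j -> af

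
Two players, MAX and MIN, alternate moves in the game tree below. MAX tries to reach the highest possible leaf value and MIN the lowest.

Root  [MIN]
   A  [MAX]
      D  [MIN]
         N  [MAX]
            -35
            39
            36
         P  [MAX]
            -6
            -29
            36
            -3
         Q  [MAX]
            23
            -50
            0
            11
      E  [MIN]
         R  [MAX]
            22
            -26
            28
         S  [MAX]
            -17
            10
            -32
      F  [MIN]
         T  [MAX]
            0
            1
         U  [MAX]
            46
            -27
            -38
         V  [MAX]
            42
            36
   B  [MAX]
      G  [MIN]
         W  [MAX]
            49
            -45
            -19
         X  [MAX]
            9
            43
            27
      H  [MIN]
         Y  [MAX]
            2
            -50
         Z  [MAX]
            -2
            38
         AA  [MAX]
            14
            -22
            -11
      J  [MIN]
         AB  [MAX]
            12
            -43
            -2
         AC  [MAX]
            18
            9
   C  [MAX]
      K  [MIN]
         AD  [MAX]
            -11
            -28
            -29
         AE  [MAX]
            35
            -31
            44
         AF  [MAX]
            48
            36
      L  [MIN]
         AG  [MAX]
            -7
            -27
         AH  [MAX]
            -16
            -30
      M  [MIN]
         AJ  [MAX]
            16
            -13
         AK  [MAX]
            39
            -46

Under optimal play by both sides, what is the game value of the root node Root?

N (MAX): max(-35, 39, 36) = 39
P (MAX): max(-6, -29, 36, -3) = 36
Q (MAX): max(23, -50, 0, 11) = 23
D (MIN): min(39, 36, 23) = 23
R (MAX): max(22, -26, 28) = 28
S (MAX): max(-17, 10, -32) = 10
E (MIN): min(28, 10) = 10
T (MAX): max(0, 1) = 1
U (MAX): max(46, -27, -38) = 46
V (MAX): max(42, 36) = 42
F (MIN): min(1, 46, 42) = 1
A (MAX): max(23, 10, 1) = 23
W (MAX): max(49, -45, -19) = 49
X (MAX): max(9, 43, 27) = 43
G (MIN): min(49, 43) = 43
Y (MAX): max(2, -50) = 2
Z (MAX): max(-2, 38) = 38
AA (MAX): max(14, -22, -11) = 14
H (MIN): min(2, 38, 14) = 2
AB (MAX): max(12, -43, -2) = 12
AC (MAX): max(18, 9) = 18
J (MIN): min(12, 18) = 12
B (MAX): max(43, 2, 12) = 43
AD (MAX): max(-11, -28, -29) = -11
AE (MAX): max(35, -31, 44) = 44
AF (MAX): max(48, 36) = 48
K (MIN): min(-11, 44, 48) = -11
AG (MAX): max(-7, -27) = -7
AH (MAX): max(-16, -30) = -16
L (MIN): min(-7, -16) = -16
AJ (MAX): max(16, -13) = 16
AK (MAX): max(39, -46) = 39
M (MIN): min(16, 39) = 16
C (MAX): max(-11, -16, 16) = 16
Root (MIN): min(23, 43, 16) = 16

16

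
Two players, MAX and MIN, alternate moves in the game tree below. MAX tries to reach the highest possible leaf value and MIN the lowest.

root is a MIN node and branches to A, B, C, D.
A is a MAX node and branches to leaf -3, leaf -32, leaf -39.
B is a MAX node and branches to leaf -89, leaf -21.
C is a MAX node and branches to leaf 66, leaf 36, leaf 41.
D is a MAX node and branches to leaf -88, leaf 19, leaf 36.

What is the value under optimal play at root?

A (MAX): max(-3, -32, -39) = -3
B (MAX): max(-89, -21) = -21
C (MAX): max(66, 36, 41) = 66
D (MAX): max(-88, 19, 36) = 36
root (MIN): min(-3, -21, 66, 36) = -21

-21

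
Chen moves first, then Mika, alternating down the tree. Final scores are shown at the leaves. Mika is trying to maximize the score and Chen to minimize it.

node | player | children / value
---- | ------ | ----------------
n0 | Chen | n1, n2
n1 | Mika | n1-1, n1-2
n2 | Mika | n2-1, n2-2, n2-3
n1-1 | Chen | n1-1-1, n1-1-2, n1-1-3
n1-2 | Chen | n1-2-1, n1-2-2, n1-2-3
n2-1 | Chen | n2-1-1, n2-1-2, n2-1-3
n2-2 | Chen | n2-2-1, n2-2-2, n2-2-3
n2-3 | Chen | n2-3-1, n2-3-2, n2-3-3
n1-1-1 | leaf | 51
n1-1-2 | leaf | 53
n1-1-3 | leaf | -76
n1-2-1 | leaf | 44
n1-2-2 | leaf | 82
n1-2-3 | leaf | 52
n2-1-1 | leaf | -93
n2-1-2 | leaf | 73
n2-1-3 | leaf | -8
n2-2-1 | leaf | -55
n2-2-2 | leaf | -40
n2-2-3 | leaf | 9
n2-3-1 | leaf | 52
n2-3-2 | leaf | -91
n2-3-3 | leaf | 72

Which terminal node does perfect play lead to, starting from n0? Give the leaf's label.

n2-2-1

n1-1 (Chen): min(51, 53, -76) = -76
n1-2 (Chen): min(44, 82, 52) = 44
n1 (Mika): max(-76, 44) = 44
n2-1 (Chen): min(-93, 73, -8) = -93
n2-2 (Chen): min(-55, -40, 9) = -55
n2-3 (Chen): min(52, -91, 72) = -91
n2 (Mika): max(-93, -55, -91) = -55
n0 (Chen): min(44, -55) = -55
At n0, Chen picks n2 (lowest: -55).
At n2, Mika picks n2-2 (highest: -55).
At n2-2, Chen picks n2-2-1 (lowest: -55).
Terminal value -55.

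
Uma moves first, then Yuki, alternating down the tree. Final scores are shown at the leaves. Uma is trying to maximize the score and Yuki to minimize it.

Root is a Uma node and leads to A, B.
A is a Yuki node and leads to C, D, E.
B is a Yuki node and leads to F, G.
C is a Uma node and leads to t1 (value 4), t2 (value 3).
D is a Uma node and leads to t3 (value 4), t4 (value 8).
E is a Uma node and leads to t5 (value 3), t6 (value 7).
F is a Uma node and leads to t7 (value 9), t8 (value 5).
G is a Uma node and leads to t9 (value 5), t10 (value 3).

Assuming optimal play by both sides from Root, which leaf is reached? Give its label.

C (Uma): max(4, 3) = 4
D (Uma): max(4, 8) = 8
E (Uma): max(3, 7) = 7
A (Yuki): min(4, 8, 7) = 4
F (Uma): max(9, 5) = 9
G (Uma): max(5, 3) = 5
B (Yuki): min(9, 5) = 5
Root (Uma): max(4, 5) = 5
At Root, Uma picks B (highest: 5).
At B, Yuki picks G (lowest: 5).
At G, Uma picks t9 (highest: 5).
Terminal value 5.

t9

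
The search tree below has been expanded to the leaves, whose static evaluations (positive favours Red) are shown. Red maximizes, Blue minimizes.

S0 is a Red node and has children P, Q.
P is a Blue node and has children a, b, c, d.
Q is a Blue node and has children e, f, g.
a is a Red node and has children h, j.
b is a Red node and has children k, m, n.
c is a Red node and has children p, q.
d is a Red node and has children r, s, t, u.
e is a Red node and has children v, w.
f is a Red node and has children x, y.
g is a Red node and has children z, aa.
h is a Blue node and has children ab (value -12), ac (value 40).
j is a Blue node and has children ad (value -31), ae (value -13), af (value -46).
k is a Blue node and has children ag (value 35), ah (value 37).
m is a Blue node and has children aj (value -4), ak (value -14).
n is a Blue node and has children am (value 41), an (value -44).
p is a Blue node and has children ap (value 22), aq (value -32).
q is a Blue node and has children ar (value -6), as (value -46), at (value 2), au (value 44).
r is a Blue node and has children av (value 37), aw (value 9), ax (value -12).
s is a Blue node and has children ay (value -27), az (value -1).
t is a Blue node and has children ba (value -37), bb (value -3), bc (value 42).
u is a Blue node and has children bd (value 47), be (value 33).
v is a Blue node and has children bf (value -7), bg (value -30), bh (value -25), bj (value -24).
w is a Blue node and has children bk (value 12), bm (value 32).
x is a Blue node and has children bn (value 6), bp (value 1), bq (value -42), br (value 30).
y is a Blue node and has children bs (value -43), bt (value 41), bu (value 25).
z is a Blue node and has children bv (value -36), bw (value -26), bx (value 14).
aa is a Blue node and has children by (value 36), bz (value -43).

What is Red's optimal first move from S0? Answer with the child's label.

P

h (Blue): min(-12, 40) = -12
j (Blue): min(-31, -13, -46) = -46
a (Red): max(-12, -46) = -12
k (Blue): min(35, 37) = 35
m (Blue): min(-4, -14) = -14
n (Blue): min(41, -44) = -44
b (Red): max(35, -14, -44) = 35
p (Blue): min(22, -32) = -32
q (Blue): min(-6, -46, 2, 44) = -46
c (Red): max(-32, -46) = -32
r (Blue): min(37, 9, -12) = -12
s (Blue): min(-27, -1) = -27
t (Blue): min(-37, -3, 42) = -37
u (Blue): min(47, 33) = 33
d (Red): max(-12, -27, -37, 33) = 33
P (Blue): min(-12, 35, -32, 33) = -32
v (Blue): min(-7, -30, -25, -24) = -30
w (Blue): min(12, 32) = 12
e (Red): max(-30, 12) = 12
x (Blue): min(6, 1, -42, 30) = -42
y (Blue): min(-43, 41, 25) = -43
f (Red): max(-42, -43) = -42
z (Blue): min(-36, -26, 14) = -36
aa (Blue): min(36, -43) = -43
g (Red): max(-36, -43) = -36
Q (Blue): min(12, -42, -36) = -42
S0 (Red): max(-32, -42) = -32
Red at S0 wants the highest of {P=-32, Q=-42}, so chooses P.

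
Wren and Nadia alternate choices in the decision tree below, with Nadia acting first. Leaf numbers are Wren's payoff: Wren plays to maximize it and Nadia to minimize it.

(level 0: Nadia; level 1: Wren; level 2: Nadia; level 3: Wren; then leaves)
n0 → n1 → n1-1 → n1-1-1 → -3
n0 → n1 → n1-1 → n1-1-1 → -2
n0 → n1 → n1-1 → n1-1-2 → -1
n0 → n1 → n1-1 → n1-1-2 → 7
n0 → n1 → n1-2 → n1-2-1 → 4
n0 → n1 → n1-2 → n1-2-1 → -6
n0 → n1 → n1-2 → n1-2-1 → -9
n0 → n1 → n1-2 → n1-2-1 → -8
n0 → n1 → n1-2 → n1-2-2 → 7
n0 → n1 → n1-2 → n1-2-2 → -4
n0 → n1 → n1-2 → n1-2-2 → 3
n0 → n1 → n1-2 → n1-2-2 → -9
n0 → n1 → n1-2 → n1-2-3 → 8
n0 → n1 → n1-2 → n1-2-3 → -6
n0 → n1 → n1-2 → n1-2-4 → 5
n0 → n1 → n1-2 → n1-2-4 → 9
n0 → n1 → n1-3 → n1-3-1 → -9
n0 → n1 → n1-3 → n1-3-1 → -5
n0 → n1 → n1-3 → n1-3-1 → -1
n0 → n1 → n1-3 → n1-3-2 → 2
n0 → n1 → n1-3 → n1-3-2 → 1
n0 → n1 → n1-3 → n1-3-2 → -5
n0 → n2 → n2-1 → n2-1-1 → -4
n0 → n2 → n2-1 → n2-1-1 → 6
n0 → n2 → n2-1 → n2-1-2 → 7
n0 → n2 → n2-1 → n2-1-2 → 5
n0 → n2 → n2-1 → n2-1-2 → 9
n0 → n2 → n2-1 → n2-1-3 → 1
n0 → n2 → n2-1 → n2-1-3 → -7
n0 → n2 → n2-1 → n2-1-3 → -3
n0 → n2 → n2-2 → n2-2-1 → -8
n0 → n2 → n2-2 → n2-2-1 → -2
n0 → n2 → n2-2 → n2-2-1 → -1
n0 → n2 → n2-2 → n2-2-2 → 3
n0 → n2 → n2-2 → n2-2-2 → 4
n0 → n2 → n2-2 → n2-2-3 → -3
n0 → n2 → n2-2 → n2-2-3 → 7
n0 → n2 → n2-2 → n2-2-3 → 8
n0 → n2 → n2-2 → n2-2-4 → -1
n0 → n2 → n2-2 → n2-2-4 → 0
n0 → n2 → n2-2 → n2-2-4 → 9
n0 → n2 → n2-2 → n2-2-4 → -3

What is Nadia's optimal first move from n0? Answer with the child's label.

n2

n1-1-1 (Wren): max(-3, -2) = -2
n1-1-2 (Wren): max(-1, 7) = 7
n1-1 (Nadia): min(-2, 7) = -2
n1-2-1 (Wren): max(4, -6, -9, -8) = 4
n1-2-2 (Wren): max(7, -4, 3, -9) = 7
n1-2-3 (Wren): max(8, -6) = 8
n1-2-4 (Wren): max(5, 9) = 9
n1-2 (Nadia): min(4, 7, 8, 9) = 4
n1-3-1 (Wren): max(-9, -5, -1) = -1
n1-3-2 (Wren): max(2, 1, -5) = 2
n1-3 (Nadia): min(-1, 2) = -1
n1 (Wren): max(-2, 4, -1) = 4
n2-1-1 (Wren): max(-4, 6) = 6
n2-1-2 (Wren): max(7, 5, 9) = 9
n2-1-3 (Wren): max(1, -7, -3) = 1
n2-1 (Nadia): min(6, 9, 1) = 1
n2-2-1 (Wren): max(-8, -2, -1) = -1
n2-2-2 (Wren): max(3, 4) = 4
n2-2-3 (Wren): max(-3, 7, 8) = 8
n2-2-4 (Wren): max(-1, 0, 9, -3) = 9
n2-2 (Nadia): min(-1, 4, 8, 9) = -1
n2 (Wren): max(1, -1) = 1
n0 (Nadia): min(4, 1) = 1
Nadia at n0 wants the lowest of {n1=4, n2=1}, so chooses n2.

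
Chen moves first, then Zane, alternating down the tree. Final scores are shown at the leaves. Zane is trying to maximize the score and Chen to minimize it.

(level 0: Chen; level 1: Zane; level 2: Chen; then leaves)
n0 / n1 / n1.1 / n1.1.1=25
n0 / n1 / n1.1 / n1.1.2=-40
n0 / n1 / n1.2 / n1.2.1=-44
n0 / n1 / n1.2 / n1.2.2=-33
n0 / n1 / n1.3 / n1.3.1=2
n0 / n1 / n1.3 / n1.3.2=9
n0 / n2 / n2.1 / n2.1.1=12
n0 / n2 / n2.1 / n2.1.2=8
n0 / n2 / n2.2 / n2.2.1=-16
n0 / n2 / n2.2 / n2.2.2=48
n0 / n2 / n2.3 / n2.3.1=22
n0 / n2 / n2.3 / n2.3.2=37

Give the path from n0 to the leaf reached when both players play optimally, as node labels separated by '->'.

n1.1 (Chen): min(25, -40) = -40
n1.2 (Chen): min(-44, -33) = -44
n1.3 (Chen): min(2, 9) = 2
n1 (Zane): max(-40, -44, 2) = 2
n2.1 (Chen): min(12, 8) = 8
n2.2 (Chen): min(-16, 48) = -16
n2.3 (Chen): min(22, 37) = 22
n2 (Zane): max(8, -16, 22) = 22
n0 (Chen): min(2, 22) = 2
At n0, Chen picks n1 (lowest: 2).
At n1, Zane picks n1.3 (highest: 2).
At n1.3, Chen picks n1.3.1 (lowest: 2).
Terminal value 2.

n0 -> n1 -> n1.3 -> n1.3.1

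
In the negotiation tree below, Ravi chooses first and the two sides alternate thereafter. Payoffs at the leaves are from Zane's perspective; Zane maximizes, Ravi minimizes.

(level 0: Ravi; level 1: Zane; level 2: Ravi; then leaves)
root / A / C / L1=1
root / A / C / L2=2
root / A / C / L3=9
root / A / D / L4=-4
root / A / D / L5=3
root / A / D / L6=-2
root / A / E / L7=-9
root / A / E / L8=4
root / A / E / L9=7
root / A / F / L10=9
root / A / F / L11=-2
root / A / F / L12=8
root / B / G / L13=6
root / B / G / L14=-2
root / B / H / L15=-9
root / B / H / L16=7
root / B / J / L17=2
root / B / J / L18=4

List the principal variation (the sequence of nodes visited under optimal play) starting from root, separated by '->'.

C (Ravi): min(1, 2, 9) = 1
D (Ravi): min(-4, 3, -2) = -4
E (Ravi): min(-9, 4, 7) = -9
F (Ravi): min(9, -2, 8) = -2
A (Zane): max(1, -4, -9, -2) = 1
G (Ravi): min(6, -2) = -2
H (Ravi): min(-9, 7) = -9
J (Ravi): min(2, 4) = 2
B (Zane): max(-2, -9, 2) = 2
root (Ravi): min(1, 2) = 1
At root, Ravi picks A (lowest: 1).
At A, Zane picks C (highest: 1).
At C, Ravi picks L1 (lowest: 1).
Terminal value 1.

root -> A -> C -> L1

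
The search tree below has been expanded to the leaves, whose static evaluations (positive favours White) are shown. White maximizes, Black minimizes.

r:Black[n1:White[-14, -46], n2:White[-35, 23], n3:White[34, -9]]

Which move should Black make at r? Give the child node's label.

n1

n1 (White): max(-14, -46) = -14
n2 (White): max(-35, 23) = 23
n3 (White): max(34, -9) = 34
r (Black): min(-14, 23, 34) = -14
Black at r wants the lowest of {n1=-14, n2=23, n3=34}, so chooses n1.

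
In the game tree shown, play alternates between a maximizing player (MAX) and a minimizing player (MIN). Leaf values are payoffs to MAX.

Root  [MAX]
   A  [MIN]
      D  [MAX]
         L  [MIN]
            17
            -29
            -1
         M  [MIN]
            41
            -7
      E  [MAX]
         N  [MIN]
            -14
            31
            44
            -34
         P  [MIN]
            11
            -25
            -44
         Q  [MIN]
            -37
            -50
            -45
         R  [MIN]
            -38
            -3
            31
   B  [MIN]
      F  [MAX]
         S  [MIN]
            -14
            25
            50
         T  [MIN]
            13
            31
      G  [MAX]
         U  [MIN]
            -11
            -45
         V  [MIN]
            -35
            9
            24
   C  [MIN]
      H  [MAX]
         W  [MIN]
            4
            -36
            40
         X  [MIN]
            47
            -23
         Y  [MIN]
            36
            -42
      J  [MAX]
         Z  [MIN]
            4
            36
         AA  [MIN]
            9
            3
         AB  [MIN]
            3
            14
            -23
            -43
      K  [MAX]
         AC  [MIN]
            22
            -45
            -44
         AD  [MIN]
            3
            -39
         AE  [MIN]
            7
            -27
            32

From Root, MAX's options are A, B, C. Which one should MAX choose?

L (MIN): min(17, -29, -1) = -29
M (MIN): min(41, -7) = -7
D (MAX): max(-29, -7) = -7
N (MIN): min(-14, 31, 44, -34) = -34
P (MIN): min(11, -25, -44) = -44
Q (MIN): min(-37, -50, -45) = -50
R (MIN): min(-38, -3, 31) = -38
E (MAX): max(-34, -44, -50, -38) = -34
A (MIN): min(-7, -34) = -34
S (MIN): min(-14, 25, 50) = -14
T (MIN): min(13, 31) = 13
F (MAX): max(-14, 13) = 13
U (MIN): min(-11, -45) = -45
V (MIN): min(-35, 9, 24) = -35
G (MAX): max(-45, -35) = -35
B (MIN): min(13, -35) = -35
W (MIN): min(4, -36, 40) = -36
X (MIN): min(47, -23) = -23
Y (MIN): min(36, -42) = -42
H (MAX): max(-36, -23, -42) = -23
Z (MIN): min(4, 36) = 4
AA (MIN): min(9, 3) = 3
AB (MIN): min(3, 14, -23, -43) = -43
J (MAX): max(4, 3, -43) = 4
AC (MIN): min(22, -45, -44) = -45
AD (MIN): min(3, -39) = -39
AE (MIN): min(7, -27, 32) = -27
K (MAX): max(-45, -39, -27) = -27
C (MIN): min(-23, 4, -27) = -27
Root (MAX): max(-34, -35, -27) = -27
MAX at Root wants the highest of {A=-34, B=-35, C=-27}, so chooses C.

C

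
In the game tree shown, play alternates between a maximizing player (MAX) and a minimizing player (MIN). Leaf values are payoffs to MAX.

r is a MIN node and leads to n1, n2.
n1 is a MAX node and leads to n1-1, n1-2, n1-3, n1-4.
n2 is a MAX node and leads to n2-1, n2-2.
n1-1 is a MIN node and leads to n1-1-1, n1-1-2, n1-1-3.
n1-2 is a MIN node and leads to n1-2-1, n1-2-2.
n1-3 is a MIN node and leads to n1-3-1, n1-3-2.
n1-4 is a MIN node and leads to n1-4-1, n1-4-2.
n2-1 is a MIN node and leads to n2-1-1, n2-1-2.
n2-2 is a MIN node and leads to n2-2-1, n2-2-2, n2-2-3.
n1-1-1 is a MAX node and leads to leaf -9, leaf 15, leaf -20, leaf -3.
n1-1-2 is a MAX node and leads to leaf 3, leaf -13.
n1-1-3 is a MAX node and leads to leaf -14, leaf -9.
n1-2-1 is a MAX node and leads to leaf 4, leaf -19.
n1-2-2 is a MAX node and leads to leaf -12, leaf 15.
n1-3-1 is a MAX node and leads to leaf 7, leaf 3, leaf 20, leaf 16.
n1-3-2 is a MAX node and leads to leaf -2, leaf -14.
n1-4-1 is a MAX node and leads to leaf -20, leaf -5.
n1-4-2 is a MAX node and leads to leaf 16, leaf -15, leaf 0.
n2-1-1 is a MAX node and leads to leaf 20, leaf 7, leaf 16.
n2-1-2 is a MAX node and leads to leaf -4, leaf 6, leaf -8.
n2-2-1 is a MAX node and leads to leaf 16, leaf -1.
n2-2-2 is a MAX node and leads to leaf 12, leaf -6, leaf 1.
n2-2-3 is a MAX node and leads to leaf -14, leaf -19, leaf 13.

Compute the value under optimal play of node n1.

4

n1-1-1 (MAX): max(-9, 15, -20, -3) = 15
n1-1-2 (MAX): max(3, -13) = 3
n1-1-3 (MAX): max(-14, -9) = -9
n1-1 (MIN): min(15, 3, -9) = -9
n1-2-1 (MAX): max(4, -19) = 4
n1-2-2 (MAX): max(-12, 15) = 15
n1-2 (MIN): min(4, 15) = 4
n1-3-1 (MAX): max(7, 3, 20, 16) = 20
n1-3-2 (MAX): max(-2, -14) = -2
n1-3 (MIN): min(20, -2) = -2
n1-4-1 (MAX): max(-20, -5) = -5
n1-4-2 (MAX): max(16, -15, 0) = 16
n1-4 (MIN): min(-5, 16) = -5
n1 (MAX): max(-9, 4, -2, -5) = 4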